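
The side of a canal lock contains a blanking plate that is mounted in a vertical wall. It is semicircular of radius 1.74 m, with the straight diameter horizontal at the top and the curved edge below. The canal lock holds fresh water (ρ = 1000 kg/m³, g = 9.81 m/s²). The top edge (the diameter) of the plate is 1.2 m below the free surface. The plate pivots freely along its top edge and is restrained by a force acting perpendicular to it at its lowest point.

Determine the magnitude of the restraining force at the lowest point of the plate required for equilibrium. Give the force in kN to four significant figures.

γ = ρg = 1000 × 9.81 = 9810 N/m³ = 9.81 kN/m³.
The centroid of a semicircle lies 4r/(3π) = 0.738479 m from the diameter, here below the top edge, so the centroid depth is h_c = 1.2 + 0.738479 = 1.93848 m.
A = πr²/2 = π × 1.74²/2 = 4.75574 m².
Resultant F = γ·h_c·A = 9.81 × 1.93848 × 4.75574 = 90.4375 kN.
I_c = (π/8 − 8/(9π))·r⁴ = 0.109757 × 1.74⁴ = 1.00607 m⁴.
Centre of pressure: y_p = y_c + I_c/(y_c·A) = 1.93848 + 1.00607/(1.93848 × 4.75574) = 1.93848 + 0.109131 = 2.04761 m along the plane.
The resultant acts 0.738479 + 0.109131 = 0.84761 m (along the plate) below the hinge at the top edge, so the moment about the hinge is M = F × 0.84761 = 90.4375 × 0.84761 = 76.6557 kN·m.
A normal force at the bottom, 1.74 m from the hinge, must supply this moment: P = 76.6557/1.74 = 44.055 kN.

P ≈ 44.06 kN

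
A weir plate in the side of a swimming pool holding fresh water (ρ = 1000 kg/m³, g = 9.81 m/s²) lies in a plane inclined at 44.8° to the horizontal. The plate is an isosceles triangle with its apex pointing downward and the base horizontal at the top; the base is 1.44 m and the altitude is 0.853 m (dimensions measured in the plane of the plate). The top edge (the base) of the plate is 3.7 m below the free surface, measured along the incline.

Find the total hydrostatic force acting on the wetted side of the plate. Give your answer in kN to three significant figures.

γ = ρg = 1000 × 9.81 = 9810 N/m³ = 9.81 kN/m³.
Let θ = 44.8° be the plate's angle to the horizontal; measure y along the incline from where the plane meets the free surface. Vertical depth h = y·sinθ with sinθ = 0.704634.
With the apex down, the centroid sits h/3 = 0.853/3 = 0.284333 m below the base (the top edge), so y_c = 3.7 + 0.284333 = 3.98433 m and h_c = 3.98433 × 0.704634 = 2.80749 m.
A = ½ × 1.44 × 0.853 = 0.61416 m².
Resultant F = γ·h_c·A = 9.81 × 2.80749 × 0.61416 = 16.9149 kN.

F ≈ 16.9 kN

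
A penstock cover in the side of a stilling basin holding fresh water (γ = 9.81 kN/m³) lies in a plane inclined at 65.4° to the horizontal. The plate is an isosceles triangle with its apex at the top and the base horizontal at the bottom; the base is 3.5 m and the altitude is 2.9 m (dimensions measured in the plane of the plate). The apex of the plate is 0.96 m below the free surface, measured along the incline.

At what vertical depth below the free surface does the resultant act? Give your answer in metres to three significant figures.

γ = 9.81 kN/m³.
Let θ = 65.4° be the plate's angle to the horizontal; measure y along the incline from where the plane meets the free surface. Vertical depth h = y·sinθ with sinθ = 0.909236.
With the apex up, the centroid sits 2h/3 = 2 × 2.9/3 = 1.93333 m below the apex, so y_c = 0.96 + 1.93333 = 2.89333 m and h_c = 2.89333 × 0.909236 = 2.63072 m.
A = ½ × 3.5 × 2.9 = 5.075 m².
Resultant F = γ·h_c·A = 9.81 × 2.63072 × 5.075 = 130.972 kN.
I_c = b·h³/36 = 3.5 × 2.9³/36 = 2.37115 m⁴.
Centre of pressure: y_p = y_c + I_c/(y_c·A) = 2.89333 + 2.37115/(2.89333 × 5.075) = 2.89333 + 0.161482 = 3.05481 m along the plane.
Vertically, h_p = y_p·sinθ = 3.05481 × 0.909236 = 2.77754 m.

h_p = 2.78 m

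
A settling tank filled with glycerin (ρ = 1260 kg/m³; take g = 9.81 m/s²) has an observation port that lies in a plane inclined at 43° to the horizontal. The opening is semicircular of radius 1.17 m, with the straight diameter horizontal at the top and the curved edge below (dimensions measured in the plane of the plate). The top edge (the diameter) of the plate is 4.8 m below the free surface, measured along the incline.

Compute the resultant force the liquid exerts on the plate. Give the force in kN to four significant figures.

F ≈ 96.01 kN

γ = ρg = 1260 × 9.81 / 1000 = 12.3606 kN/m³.
Let θ = 43° be the plate's angle to the horizontal; measure y along the incline from where the plane meets the free surface. Vertical depth h = y·sinθ with sinθ = 0.681998.
The centroid of a semicircle lies 4r/(3π) = 0.496563 m from the diameter, here below the top edge, so y_c = 4.8 + 0.496563 = 5.29656 m and h_c = 5.29656 × 0.681998 = 3.61224 m.
A = πr²/2 = π × 1.17²/2 = 2.15026 m².
Resultant F = γ·h_c·A = 12.3606 × 3.61224 × 2.15026 = 96.0079 kN.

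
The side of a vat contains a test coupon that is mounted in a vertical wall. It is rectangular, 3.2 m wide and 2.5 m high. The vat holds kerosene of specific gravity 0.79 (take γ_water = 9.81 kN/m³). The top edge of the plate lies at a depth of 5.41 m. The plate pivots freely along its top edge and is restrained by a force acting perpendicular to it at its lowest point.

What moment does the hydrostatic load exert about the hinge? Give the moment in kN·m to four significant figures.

γ = 0.79 × 9.81 = 7.7499 kN/m³.
The centroid lies 2.5/2 = 1.25 m below the top edge, so the centroid depth is h_c = 5.41 + 1.25 = 6.66 m.
A = 3.2 × 2.5 = 8 m².
Resultant F = γ·h_c·A = 7.7499 × 6.66 × 8 = 412.915 kN.
I_c = b·h³/12 = 3.2 × 2.5³/12 = 4.16667 m⁴.
Centre of pressure: y_p = y_c + I_c/(y_c·A) = 6.66 + 4.16667/(6.66 × 8) = 6.66 + 0.0782033 = 6.7382 m along the plane.
The resultant acts 1.25 + 0.0782033 = 1.3282 m (along the plate) below the hinge at the top edge, so the moment about the hinge is M = F × 1.3282 = 412.915 × 1.3282 = 548.434 kN·m.

M ≈ 548.4 kN·m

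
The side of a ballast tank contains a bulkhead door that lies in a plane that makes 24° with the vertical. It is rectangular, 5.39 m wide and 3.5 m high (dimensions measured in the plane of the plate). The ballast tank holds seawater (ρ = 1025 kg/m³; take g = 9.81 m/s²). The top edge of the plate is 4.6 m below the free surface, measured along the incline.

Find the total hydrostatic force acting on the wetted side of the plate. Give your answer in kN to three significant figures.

γ = ρg = 1025 × 9.81 / 1000 = 10.05525 kN/m³.
The plate makes 24° with the vertical, i.e. θ = 90° − 24° = 66° to the horizontal. Measuring y along the incline from the free-surface line, vertical depth h = y·sinθ with sinθ = 0.913545.
The centroid lies 3.5/2 = 1.75 m below the top edge, so y_c = 4.6 + 1.75 = 6.35 m and h_c = 6.35 × 0.913545 = 5.80101 m.
A = 5.39 × 3.5 = 18.865 m².
Resultant F = γ·h_c·A = 10.05525 × 5.80101 × 18.865 = 1100.41 kN.

F ≈ 1100 kN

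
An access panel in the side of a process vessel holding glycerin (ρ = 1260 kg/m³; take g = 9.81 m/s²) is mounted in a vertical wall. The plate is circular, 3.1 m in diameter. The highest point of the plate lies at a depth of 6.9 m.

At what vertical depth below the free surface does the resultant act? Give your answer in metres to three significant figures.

h_p = 8.52 m

γ = ρg = 1260 × 9.81 / 1000 = 12.3606 kN/m³.
The centroid is at the centre, 1.55 m below the top of the plate, so the centroid depth is h_c = 6.9 + 1.55 = 8.45 m.
A = π(1.55)² = 7.54768 m².
Resultant F = γ·h_c·A = 12.3606 × 8.45 × 7.54768 = 788.333 kN.
I_c = πr⁴/4 = π × 1.55⁴/4 = 4.53332 m⁴.
Centre of pressure: y_p = y_c + I_c/(y_c·A) = 8.45 + 4.53332/(8.45 × 7.54768) = 8.45 + 0.0710798 = 8.52108 m along the plane.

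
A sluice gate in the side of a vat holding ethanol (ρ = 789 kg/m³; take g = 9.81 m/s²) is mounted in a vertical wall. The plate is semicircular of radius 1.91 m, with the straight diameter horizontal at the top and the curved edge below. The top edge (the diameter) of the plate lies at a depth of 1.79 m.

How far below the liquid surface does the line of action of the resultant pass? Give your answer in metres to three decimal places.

h_p = 2.699 m

γ = ρg = 789 × 9.81 / 1000 = 7.74009 kN/m³.
The centroid of a semicircle lies 4r/(3π) = 0.810629 m from the diameter, here below the top edge, so the centroid depth is h_c = 1.79 + 0.810629 = 2.60063 m.
A = πr²/2 = π × 1.91²/2 = 5.73042 m².
Resultant F = γ·h_c·A = 7.74009 × 2.60063 × 5.73042 = 115.348 kN.
I_c = (π/8 − 8/(9π))·r⁴ = 0.109757 × 1.91⁴ = 1.46072 m⁴.
Centre of pressure: y_p = y_c + I_c/(y_c·A) = 2.60063 + 1.46072/(2.60063 × 5.73042) = 2.60063 + 0.0980171 = 2.69865 m along the plane.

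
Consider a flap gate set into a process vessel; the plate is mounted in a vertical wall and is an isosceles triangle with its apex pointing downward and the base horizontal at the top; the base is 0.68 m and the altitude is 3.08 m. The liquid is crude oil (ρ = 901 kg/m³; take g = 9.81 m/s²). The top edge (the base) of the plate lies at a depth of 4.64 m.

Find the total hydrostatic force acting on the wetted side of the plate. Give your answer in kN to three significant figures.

γ = ρg = 901 × 9.81 / 1000 = 8.83881 kN/m³.
With the apex down, the centroid sits h/3 = 3.08/3 = 1.02667 m below the base (the top edge), so the centroid depth is h_c = 4.64 + 1.02667 = 5.66667 m.
A = ½ × 0.68 × 3.08 = 1.0472 m².
Resultant F = γ·h_c·A = 8.83881 × 5.66667 × 1.0472 = 52.4507 kN.

F ≈ 52.5 kN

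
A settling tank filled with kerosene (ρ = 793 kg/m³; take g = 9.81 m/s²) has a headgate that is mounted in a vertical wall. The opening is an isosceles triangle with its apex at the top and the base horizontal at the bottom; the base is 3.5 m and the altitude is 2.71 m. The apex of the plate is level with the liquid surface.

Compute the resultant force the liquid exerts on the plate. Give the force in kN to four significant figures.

F ≈ 66.65 kN

γ = ρg = 793 × 9.81 / 1000 = 7.77933 kN/m³.
With the apex up, the centroid sits 2h/3 = 2 × 2.71/3 = 1.80667 m below the apex, so the centroid depth is h_c = 1.80667 m.
A = ½ × 3.5 × 2.71 = 4.7425 m².
Resultant F = γ·h_c·A = 7.77933 × 1.80667 × 4.7425 = 66.6543 kN.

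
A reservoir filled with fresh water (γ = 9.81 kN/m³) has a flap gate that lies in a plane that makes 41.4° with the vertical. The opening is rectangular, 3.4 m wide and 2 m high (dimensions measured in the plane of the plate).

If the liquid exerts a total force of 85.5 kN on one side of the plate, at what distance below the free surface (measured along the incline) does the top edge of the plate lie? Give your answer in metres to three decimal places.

γ = 9.81 kN/m³.
A = 3.4 × 2 = 6.8 m².
From F = γ·h_c·A, the centroid depth is h_c = 85.5/(9.81 × 6.8) = 1.28171 m.
The plate makes 41.4° with the vertical, i.e. θ = 90° − 41.4° = 48.6° to the horizontal. Measuring y along the incline from the free-surface line, vertical depth h = y·sinθ with sinθ = 0.750111.
Along the incline, y_c = h_c/sinθ = 1.28171/0.750111 = 1.70869 m.
The centroid lies 2/2 = 1 m below the top edge, so the top edge sits at y_top = 1.70869 − 1 = 0.70869 m along the incline.

y_top ≈ 0.709 m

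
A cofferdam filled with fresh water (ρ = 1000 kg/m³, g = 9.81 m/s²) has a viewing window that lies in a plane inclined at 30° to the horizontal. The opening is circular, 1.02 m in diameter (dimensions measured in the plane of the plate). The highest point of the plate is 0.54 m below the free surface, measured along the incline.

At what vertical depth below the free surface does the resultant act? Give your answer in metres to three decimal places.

γ = ρg = 1000 × 9.81 = 9810 N/m³ = 9.81 kN/m³.
Let θ = 30° be the plate's angle to the horizontal; measure y along the incline from where the plane meets the free surface. Vertical depth h = y·sinθ with sinθ = 0.500000.
The centroid is at the centre, 0.51 m below the top of the plate, so y_c = 0.54 + 0.51 = 1.05 m and h_c = 1.05 × 0.500000 = 0.525 m.
A = π(0.51)² = 0.817128 m².
Resultant F = γ·h_c·A = 9.81 × 0.525 × 0.817128 = 4.20841 kN.
I_c = πr⁴/4 = π × 0.51⁴/4 = 0.0531338 m⁴.
Centre of pressure: y_p = y_c + I_c/(y_c·A) = 1.05 + 0.0531338/(1.05 × 0.817128) = 1.05 + 0.0619286 = 1.11193 m along the plane.
Vertically, h_p = y_p·sinθ = 1.11193 × 0.500000 = 0.555965 m.

h_p = 0.556 m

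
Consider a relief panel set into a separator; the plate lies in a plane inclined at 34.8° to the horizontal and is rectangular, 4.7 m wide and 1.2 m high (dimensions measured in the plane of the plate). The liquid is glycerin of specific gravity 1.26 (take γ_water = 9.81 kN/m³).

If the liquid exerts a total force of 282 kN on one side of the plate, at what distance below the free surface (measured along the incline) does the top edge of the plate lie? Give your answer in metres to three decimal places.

γ = 1.26 × 9.81 = 12.3606 kN/m³.
A = 4.7 × 1.2 = 5.64 m².
From F = γ·h_c·A, the centroid depth is h_c = 282/(12.3606 × 5.64) = 4.04511 m.
Let θ = 34.8° be the plate's angle to the horizontal; measure y along the incline from where the plane meets the free surface. Vertical depth h = y·sinθ with sinθ = 0.570714.
Along the incline, y_c = h_c/sinθ = 4.04511/0.570714 = 7.08781 m.
The centroid lies 1.2/2 = 0.6 m below the top edge, so the top edge sits at y_top = 7.08781 − 0.6 = 6.48781 m along the incline.

y_top ≈ 6.488 m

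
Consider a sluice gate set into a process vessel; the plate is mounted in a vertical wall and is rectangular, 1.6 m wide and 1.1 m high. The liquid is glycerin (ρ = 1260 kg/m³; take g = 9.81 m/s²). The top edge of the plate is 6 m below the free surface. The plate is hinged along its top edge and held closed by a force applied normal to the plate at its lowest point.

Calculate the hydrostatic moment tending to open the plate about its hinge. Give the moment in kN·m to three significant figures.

γ = ρg = 1260 × 9.81 / 1000 = 12.3606 kN/m³.
The centroid lies 1.1/2 = 0.55 m below the top edge, so the centroid depth is h_c = 6 + 0.55 = 6.55 m.
A = 1.6 × 1.1 = 1.76 m².
Resultant F = γ·h_c·A = 12.3606 × 6.55 × 1.76 = 142.493 kN.
I_c = b·h³/12 = 1.6 × 1.1³/12 = 0.177467 m⁴.
Centre of pressure: y_p = y_c + I_c/(y_c·A) = 6.55 + 0.177467/(6.55 × 1.76) = 6.55 + 0.0153944 = 6.56539 m along the plane.
The resultant acts 0.55 + 0.0153944 = 0.565394 m (along the plate) below the hinge at the top edge, so the moment about the hinge is M = F × 0.565394 = 142.493 × 0.565394 = 80.5647 kN·m.

M ≈ 80.6 kN·m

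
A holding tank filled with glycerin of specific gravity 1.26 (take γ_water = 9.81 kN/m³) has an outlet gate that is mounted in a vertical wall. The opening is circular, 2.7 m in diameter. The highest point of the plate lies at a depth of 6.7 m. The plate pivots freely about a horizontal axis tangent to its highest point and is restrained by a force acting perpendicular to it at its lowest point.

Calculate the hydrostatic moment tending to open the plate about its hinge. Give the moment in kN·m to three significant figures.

γ = 1.26 × 9.81 = 12.3606 kN/m³.
The centroid is at the centre, 1.35 m below the top of the plate, so the centroid depth is h_c = 6.7 + 1.35 = 8.05 m.
A = π(1.35)² = 5.72555 m².
Resultant F = γ·h_c·A = 12.3606 × 8.05 × 5.72555 = 569.708 kN.
I_c = πr⁴/4 = π × 1.35⁴/4 = 2.6087 m⁴.
Centre of pressure: y_p = y_c + I_c/(y_c·A) = 8.05 + 2.6087/(8.05 × 5.72555) = 8.05 + 0.0565993 = 8.1066 m along the plane.
The resultant acts 1.35 + 0.0565993 = 1.4066 m (along the plate) below the hinge at the top edge, so the moment about the hinge is M = F × 1.4066 = 569.708 × 1.4066 = 801.351 kN·m.

M ≈ 801 kN·m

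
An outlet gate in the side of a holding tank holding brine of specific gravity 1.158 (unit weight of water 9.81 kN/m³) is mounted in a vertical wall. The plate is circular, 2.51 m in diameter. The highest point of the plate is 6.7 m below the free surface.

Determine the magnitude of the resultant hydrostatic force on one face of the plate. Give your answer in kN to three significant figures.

F ≈ 447 kN

γ = 1.158 × 9.81 = 11.35998 kN/m³.
The centroid is at the centre, 1.255 m below the top of the plate, so the centroid depth is h_c = 6.7 + 1.255 = 7.955 m.
A = π(1.255)² = 4.94809 m².
Resultant F = γ·h_c·A = 11.35998 × 7.955 × 4.94809 = 447.152 kN.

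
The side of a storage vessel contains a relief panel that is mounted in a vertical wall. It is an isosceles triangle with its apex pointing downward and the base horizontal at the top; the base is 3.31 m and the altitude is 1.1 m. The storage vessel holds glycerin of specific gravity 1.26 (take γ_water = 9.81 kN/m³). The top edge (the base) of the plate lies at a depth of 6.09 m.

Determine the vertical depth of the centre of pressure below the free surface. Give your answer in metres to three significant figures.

γ = 1.26 × 9.81 = 12.3606 kN/m³.
With the apex down, the centroid sits h/3 = 1.1/3 = 0.366667 m below the base (the top edge), so the centroid depth is h_c = 6.09 + 0.366667 = 6.45667 m.
A = ½ × 3.31 × 1.1 = 1.8205 m².
Resultant F = γ·h_c·A = 12.3606 × 6.45667 × 1.8205 = 145.291 kN.
I_c = b·h³/36 = 3.31 × 1.1³/36 = 0.122378 m⁴.
Centre of pressure: y_p = y_c + I_c/(y_c·A) = 6.45667 + 0.122378/(6.45667 × 1.8205) = 6.45667 + 0.0104113 = 6.46708 m along the plane.

h_p = 6.47 m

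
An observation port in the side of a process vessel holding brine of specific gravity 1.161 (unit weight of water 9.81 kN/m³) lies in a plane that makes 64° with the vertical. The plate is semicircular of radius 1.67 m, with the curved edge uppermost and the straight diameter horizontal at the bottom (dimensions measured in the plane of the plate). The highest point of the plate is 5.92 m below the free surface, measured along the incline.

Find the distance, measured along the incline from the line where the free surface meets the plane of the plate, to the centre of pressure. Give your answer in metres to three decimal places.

γ = 1.161 × 9.81 = 11.38941 kN/m³.
The plate makes 64° with the vertical, i.e. θ = 90° − 64° = 26° to the horizontal. Measuring y along the incline from the free-surface line, vertical depth h = y·sinθ with sinθ = 0.438371.
The centroid lies 4r/(3π) = 0.70877 m above the diameter, so r − 4r/(3π) = 1.67 − 0.70877 = 0.96123 m below the topmost point, so y_c = 5.92 + 0.96123 = 6.88123 m and h_c = 6.88123 × 0.438371 = 3.01653 m.
A = πr²/2 = π × 1.67²/2 = 4.38079 m².
Resultant F = γ·h_c·A = 11.38941 × 3.01653 × 4.38079 = 150.509 kN.
I_c = (π/8 − 8/(9π))·r⁴ = 0.109757 × 1.67⁴ = 0.853686 m⁴.
Centre of pressure: y_p = y_c + I_c/(y_c·A) = 6.88123 + 0.853686/(6.88123 × 4.38079) = 6.88123 + 0.0283191 = 6.90955 m along the plane.

y_p = 6.910 m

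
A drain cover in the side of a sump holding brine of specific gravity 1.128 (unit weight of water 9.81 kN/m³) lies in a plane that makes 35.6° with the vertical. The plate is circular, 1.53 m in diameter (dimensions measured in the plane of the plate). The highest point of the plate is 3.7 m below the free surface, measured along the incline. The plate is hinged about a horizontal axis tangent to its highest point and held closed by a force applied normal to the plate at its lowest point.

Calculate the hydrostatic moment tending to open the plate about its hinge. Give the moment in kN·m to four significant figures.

γ = 1.128 × 9.81 = 11.06568 kN/m³.
The plate makes 35.6° with the vertical, i.e. θ = 90° − 35.6° = 54.4° to the horizontal. Measuring y along the incline from the free-surface line, vertical depth h = y·sinθ with sinθ = 0.813101.
The centroid is at the centre, 0.765 m below the top of the plate, so y_c = 3.7 + 0.765 = 4.465 m and h_c = 4.465 × 0.813101 = 3.6305 m.
A = π(0.765)² = 1.83854 m².
Resultant F = γ·h_c·A = 11.06568 × 3.6305 × 1.83854 = 73.8614 kN.
I_c = πr⁴/4 = π × 0.765⁴/4 = 0.26899 m⁴.
Centre of pressure: y_p = y_c + I_c/(y_c·A) = 4.465 + 0.26899/(4.465 × 1.83854) = 4.465 + 0.0327674 = 4.49777 m along the plane.
The resultant acts 0.765 + 0.0327674 = 0.797767 m (along the plate) below the hinge at the top edge, so the moment about the hinge is M = F × 0.797767 = 73.8614 × 0.797767 = 58.9242 kN·m.

M ≈ 58.92 kN·m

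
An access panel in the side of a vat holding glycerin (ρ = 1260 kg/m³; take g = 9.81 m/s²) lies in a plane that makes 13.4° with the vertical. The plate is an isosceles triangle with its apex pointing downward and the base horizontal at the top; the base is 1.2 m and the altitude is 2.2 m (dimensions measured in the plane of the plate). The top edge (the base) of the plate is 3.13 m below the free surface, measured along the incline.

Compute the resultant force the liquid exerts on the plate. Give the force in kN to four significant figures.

F ≈ 61.32 kN

γ = ρg = 1260 × 9.81 / 1000 = 12.3606 kN/m³.
The plate makes 13.4° with the vertical, i.e. θ = 90° − 13.4° = 76.6° to the horizontal. Measuring y along the incline from the free-surface line, vertical depth h = y·sinθ with sinθ = 0.972776.
With the apex down, the centroid sits h/3 = 2.2/3 = 0.733333 m below the base (the top edge), so y_c = 3.13 + 0.733333 = 3.86333 m and h_c = 3.86333 × 0.972776 = 3.75815 m.
A = ½ × 1.2 × 2.2 = 1.32 m².
Resultant F = γ·h_c·A = 12.3606 × 3.75815 × 1.32 = 61.3179 kN.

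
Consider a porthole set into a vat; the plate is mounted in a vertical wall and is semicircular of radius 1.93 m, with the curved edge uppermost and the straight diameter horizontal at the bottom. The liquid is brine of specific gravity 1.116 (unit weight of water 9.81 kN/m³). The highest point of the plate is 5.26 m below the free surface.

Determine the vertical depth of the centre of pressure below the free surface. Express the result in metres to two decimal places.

h_p = 6.41 m

γ = 1.116 × 9.81 = 10.94796 kN/m³.
The centroid lies 4r/(3π) = 0.819117 m above the diameter, so r − 4r/(3π) = 1.93 − 0.819117 = 1.11088 m below the topmost point, so the centroid depth is h_c = 5.26 + 1.11088 = 6.37088 m.
A = πr²/2 = π × 1.93²/2 = 5.85106 m².
Resultant F = γ·h_c·A = 10.94796 × 6.37088 × 5.85106 = 408.101 kN.
I_c = (π/8 − 8/(9π))·r⁴ = 0.109757 × 1.93⁴ = 1.52287 m⁴.
Centre of pressure: y_p = y_c + I_c/(y_c·A) = 6.37088 + 1.52287/(6.37088 × 5.85106) = 6.37088 + 0.0408535 = 6.41173 m along the plane.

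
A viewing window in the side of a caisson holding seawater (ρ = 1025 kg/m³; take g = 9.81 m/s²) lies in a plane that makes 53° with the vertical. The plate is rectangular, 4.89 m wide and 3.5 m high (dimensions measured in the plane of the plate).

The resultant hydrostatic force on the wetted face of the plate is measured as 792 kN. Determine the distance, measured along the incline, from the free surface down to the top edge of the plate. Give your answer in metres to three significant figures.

γ = ρg = 1025 × 9.81 / 1000 = 10.05525 kN/m³.
A = 4.89 × 3.5 = 17.115 m².
From F = γ·h_c·A, the centroid depth is h_c = 792/(10.05525 × 17.115) = 4.60209 m.
The plate makes 53° with the vertical, i.e. θ = 90° − 53° = 37° to the horizontal. Measuring y along the incline from the free-surface line, vertical depth h = y·sinθ with sinθ = 0.601815.
Along the incline, y_c = h_c/sinθ = 4.60209/0.601815 = 7.64702 m.
The centroid lies 3.5/2 = 1.75 m below the top edge, so the top edge sits at y_top = 7.64702 − 1.75 = 5.89702 m along the incline.

y_top ≈ 5.90 m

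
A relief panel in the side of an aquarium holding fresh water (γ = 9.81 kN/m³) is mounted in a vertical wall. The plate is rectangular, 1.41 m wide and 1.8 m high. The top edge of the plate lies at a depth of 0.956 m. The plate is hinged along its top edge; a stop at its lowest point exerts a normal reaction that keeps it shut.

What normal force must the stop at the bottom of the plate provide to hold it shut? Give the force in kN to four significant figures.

P ≈ 26.84 kN

γ = 9.81 kN/m³.
The centroid lies 1.8/2 = 0.9 m below the top edge, so the centroid depth is h_c = 0.956 + 0.9 = 1.856 m.
A = 1.41 × 1.8 = 2.538 m².
Resultant F = γ·h_c·A = 9.81 × 1.856 × 2.538 = 46.2103 kN.
I_c = b·h³/12 = 1.41 × 1.8³/12 = 0.68526 m⁴.
Centre of pressure: y_p = y_c + I_c/(y_c·A) = 1.856 + 0.68526/(1.856 × 2.538) = 1.856 + 0.145474 = 2.00147 m along the plane.
The resultant acts 0.9 + 0.145474 = 1.04547 m (along the plate) below the hinge at the top edge, so the moment about the hinge is M = F × 1.04547 = 46.2103 × 1.04547 = 48.3115 kN·m.
A normal force at the bottom, 1.8 m from the hinge, must supply this moment: P = 48.3115/1.8 = 26.8397 kN.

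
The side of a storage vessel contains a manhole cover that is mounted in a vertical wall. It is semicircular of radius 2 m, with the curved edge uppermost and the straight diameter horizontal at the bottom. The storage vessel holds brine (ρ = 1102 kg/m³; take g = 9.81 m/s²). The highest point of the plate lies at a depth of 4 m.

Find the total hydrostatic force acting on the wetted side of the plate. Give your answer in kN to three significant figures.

γ = ρg = 1102 × 9.81 / 1000 = 10.81062 kN/m³.
The centroid lies 4r/(3π) = 0.848826 m above the diameter, so r − 4r/(3π) = 2 − 0.848826 = 1.15117 m below the topmost point, so the centroid depth is h_c = 4 + 1.15117 = 5.15117 m.
A = πr²/2 = π × 2²/2 = 6.28319 m².
Resultant F = γ·h_c·A = 10.81062 × 5.15117 × 6.28319 = 349.894 kN.

F ≈ 350 kN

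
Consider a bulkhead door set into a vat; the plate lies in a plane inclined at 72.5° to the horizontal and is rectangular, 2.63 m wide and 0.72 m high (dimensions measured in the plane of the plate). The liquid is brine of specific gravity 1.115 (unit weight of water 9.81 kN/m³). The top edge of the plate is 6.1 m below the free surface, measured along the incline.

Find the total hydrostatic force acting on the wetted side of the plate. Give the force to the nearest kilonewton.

F ≈ 128 kN

γ = 1.115 × 9.81 = 10.93815 kN/m³.
Let θ = 72.5° be the plate's angle to the horizontal; measure y along the incline from where the plane meets the free surface. Vertical depth h = y·sinθ with sinθ = 0.953717.
The centroid lies 0.72/2 = 0.36 m below the top edge, so y_c = 6.1 + 0.36 = 6.46 m and h_c = 6.46 × 0.953717 = 6.16101 m.
A = 2.63 × 0.72 = 1.8936 m².
Resultant F = γ·h_c·A = 10.93815 × 6.16101 × 1.8936 = 127.61 kN.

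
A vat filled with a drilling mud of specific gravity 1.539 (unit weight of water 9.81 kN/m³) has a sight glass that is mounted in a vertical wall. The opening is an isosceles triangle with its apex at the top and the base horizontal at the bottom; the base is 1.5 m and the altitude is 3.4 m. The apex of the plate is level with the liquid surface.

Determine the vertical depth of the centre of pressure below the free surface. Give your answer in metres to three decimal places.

γ = 1.539 × 9.81 = 15.09759 kN/m³.
With the apex up, the centroid sits 2h/3 = 2 × 3.4/3 = 2.26667 m below the apex, so the centroid depth is h_c = 2.26667 m.
A = ½ × 1.5 × 3.4 = 2.55 m².
Resultant F = γ·h_c·A = 15.09759 × 2.26667 × 2.55 = 87.2642 kN.
I_c = b·h³/36 = 1.5 × 3.4³/36 = 1.63767 m⁴.
Centre of pressure: y_p = y_c + I_c/(y_c·A) = 2.26667 + 1.63767/(2.26667 × 2.55) = 2.26667 + 0.283333 = 2.55 m along the plane.

h_p = 2.550 m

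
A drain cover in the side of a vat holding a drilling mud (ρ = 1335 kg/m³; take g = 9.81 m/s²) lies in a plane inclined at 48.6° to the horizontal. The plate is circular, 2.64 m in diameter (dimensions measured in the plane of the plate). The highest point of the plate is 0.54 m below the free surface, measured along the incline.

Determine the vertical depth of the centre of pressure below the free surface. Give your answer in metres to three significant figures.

h_p = 1.57 m

γ = ρg = 1335 × 9.81 / 1000 = 13.09635 kN/m³.
Let θ = 48.6° be the plate's angle to the horizontal; measure y along the incline from where the plane meets the free surface. Vertical depth h = y·sinθ with sinθ = 0.750111.
The centroid is at the centre, 1.32 m below the top of the plate, so y_c = 0.54 + 1.32 = 1.86 m and h_c = 1.86 × 0.750111 = 1.39521 m.
A = π(1.32)² = 5.47391 m².
Resultant F = γ·h_c·A = 13.09635 × 1.39521 × 5.47391 = 100.02 kN.
I_c = πr⁴/4 = π × 1.32⁴/4 = 2.38444 m⁴.
Centre of pressure: y_p = y_c + I_c/(y_c·A) = 1.86 + 2.38444/(1.86 × 5.47391) = 1.86 + 0.234194 = 2.09419 m along the plane.
Vertically, h_p = y_p·sinθ = 2.09419 × 0.750111 = 1.57087 m.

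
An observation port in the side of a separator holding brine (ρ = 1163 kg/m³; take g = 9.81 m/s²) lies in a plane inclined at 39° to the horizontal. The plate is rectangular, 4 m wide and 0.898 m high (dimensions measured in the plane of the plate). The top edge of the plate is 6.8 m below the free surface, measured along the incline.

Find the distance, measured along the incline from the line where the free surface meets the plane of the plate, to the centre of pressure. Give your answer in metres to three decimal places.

γ = ρg = 1163 × 9.81 / 1000 = 11.40903 kN/m³.
Let θ = 39° be the plate's angle to the horizontal; measure y along the incline from where the plane meets the free surface. Vertical depth h = y·sinθ with sinθ = 0.629320.
The centroid lies 0.898/2 = 0.449 m below the top edge, so y_c = 6.8 + 0.449 = 7.249 m and h_c = 7.249 × 0.629320 = 4.56194 m.
A = 4 × 0.898 = 3.592 m².
Resultant F = γ·h_c·A = 11.40903 × 4.56194 × 3.592 = 186.954 kN.
I_c = b·h³/12 = 4 × 0.898³/12 = 0.241384 m⁴.
Centre of pressure: y_p = y_c + I_c/(y_c·A) = 7.249 + 0.241384/(7.249 × 3.592) = 7.249 + 0.00927031 = 7.25827 m along the plane.

y_p = 7.258 m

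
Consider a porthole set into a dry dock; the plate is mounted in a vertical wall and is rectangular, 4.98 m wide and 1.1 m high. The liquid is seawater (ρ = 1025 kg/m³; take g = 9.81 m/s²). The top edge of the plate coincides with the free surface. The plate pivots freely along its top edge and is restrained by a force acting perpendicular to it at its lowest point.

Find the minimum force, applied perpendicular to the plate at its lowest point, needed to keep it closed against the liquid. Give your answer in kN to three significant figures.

γ = ρg = 1025 × 9.81 / 1000 = 10.05525 kN/m³.
The centroid lies 1.1/2 = 0.55 m below the top edge, so the centroid depth is h_c = 0.55 m.
A = 4.98 × 1.1 = 5.478 m².
Resultant F = γ·h_c·A = 10.05525 × 0.55 × 5.478 = 30.2955 kN.
I_c = b·h³/12 = 4.98 × 1.1³/12 = 0.552365 m⁴.
Centre of pressure: y_p = y_c + I_c/(y_c·A) = 0.55 + 0.552365/(0.55 × 5.478) = 0.55 + 0.183333 = 0.733333 m along the plane.
The resultant acts 0.55 + 0.183333 = 0.733333 m (along the plate) below the hinge at the top edge, so the moment about the hinge is M = F × 0.733333 = 30.2955 × 0.733333 = 22.2167 kN·m.
A normal force at the bottom, 1.1 m from the hinge, must supply this moment: P = 22.2167/1.1 = 20.197 kN.

P ≈ 20.2 kN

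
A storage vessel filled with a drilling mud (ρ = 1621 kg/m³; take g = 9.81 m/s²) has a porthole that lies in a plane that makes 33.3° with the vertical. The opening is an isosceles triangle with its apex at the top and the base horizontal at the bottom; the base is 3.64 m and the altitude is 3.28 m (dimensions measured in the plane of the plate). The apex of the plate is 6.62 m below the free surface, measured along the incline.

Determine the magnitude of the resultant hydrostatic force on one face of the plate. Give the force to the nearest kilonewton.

γ = ρg = 1621 × 9.81 / 1000 = 15.90201 kN/m³.
The plate makes 33.3° with the vertical, i.e. θ = 90° − 33.3° = 56.7° to the horizontal. Measuring y along the incline from the free-surface line, vertical depth h = y·sinθ with sinθ = 0.835807.
With the apex up, the centroid sits 2h/3 = 2 × 3.28/3 = 2.18667 m below the apex, so y_c = 6.62 + 2.18667 = 8.80667 m and h_c = 8.80667 × 0.835807 = 7.36068 m.
A = ½ × 3.64 × 3.28 = 5.9696 m².
Resultant F = γ·h_c·A = 15.90201 × 7.36068 × 5.9696 = 698.739 kN.

F ≈ 699 kN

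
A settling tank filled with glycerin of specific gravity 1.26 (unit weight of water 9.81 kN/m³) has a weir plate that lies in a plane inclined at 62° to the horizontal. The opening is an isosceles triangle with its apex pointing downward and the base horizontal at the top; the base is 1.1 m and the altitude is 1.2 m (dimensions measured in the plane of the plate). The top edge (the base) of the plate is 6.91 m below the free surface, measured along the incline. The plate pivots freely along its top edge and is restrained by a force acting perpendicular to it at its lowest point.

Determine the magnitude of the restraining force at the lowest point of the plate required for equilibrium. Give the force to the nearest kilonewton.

P ≈ 18 kN

γ = 1.26 × 9.81 = 12.3606 kN/m³.
Let θ = 62° be the plate's angle to the horizontal; measure y along the incline from where the plane meets the free surface. Vertical depth h = y·sinθ with sinθ = 0.882948.
With the apex down, the centroid sits h/3 = 1.2/3 = 0.4 m below the base (the top edge), so y_c = 6.91 + 0.4 = 7.31 m and h_c = 7.31 × 0.882948 = 6.45435 m.
A = ½ × 1.1 × 1.2 = 0.66 m².
Resultant F = γ·h_c·A = 12.3606 × 6.45435 × 0.66 = 52.6546 kN.
I_c = b·h³/36 = 1.1 × 1.2³/36 = 0.0528 m⁴.
Centre of pressure: y_p = y_c + I_c/(y_c·A) = 7.31 + 0.0528/(7.31 × 0.66) = 7.31 + 0.0109439 = 7.32094 m along the plane.
The resultant acts 0.4 + 0.0109439 = 0.410944 m (along the plate) below the hinge at the top edge, so the moment about the hinge is M = F × 0.410944 = 52.6546 × 0.410944 = 21.6381 kN·m.
A normal force at the bottom, 1.2 m from the hinge, must supply this moment: P = 21.6381/1.2 = 18.0318 kN.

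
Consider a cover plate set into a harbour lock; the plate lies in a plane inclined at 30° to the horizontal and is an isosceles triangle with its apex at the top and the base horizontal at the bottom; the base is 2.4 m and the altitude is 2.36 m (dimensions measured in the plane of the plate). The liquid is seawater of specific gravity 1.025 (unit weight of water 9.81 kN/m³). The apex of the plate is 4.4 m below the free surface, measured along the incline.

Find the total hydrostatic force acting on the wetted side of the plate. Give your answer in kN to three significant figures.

F ≈ 85.0 kN

γ = 1.025 × 9.81 = 10.05525 kN/m³.
Let θ = 30° be the plate's angle to the horizontal; measure y along the incline from where the plane meets the free surface. Vertical depth h = y·sinθ with sinθ = 0.500000.
With the apex up, the centroid sits 2h/3 = 2 × 2.36/3 = 1.57333 m below the apex, so y_c = 4.4 + 1.57333 = 5.97333 m and h_c = 5.97333 × 0.500000 = 2.98666 m.
A = ½ × 2.4 × 2.36 = 2.832 m².
Resultant F = γ·h_c·A = 10.05525 × 2.98666 × 2.832 = 85.0495 kN.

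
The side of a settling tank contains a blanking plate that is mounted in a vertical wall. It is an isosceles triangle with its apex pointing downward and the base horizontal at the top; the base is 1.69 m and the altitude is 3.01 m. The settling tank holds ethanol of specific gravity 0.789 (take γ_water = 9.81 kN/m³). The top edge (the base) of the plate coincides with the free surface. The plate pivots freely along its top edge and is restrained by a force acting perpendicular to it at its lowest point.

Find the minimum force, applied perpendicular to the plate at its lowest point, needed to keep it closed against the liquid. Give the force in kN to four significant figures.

γ = 0.789 × 9.81 = 7.74009 kN/m³.
With the apex down, the centroid sits h/3 = 3.01/3 = 1.00333 m below the base (the top edge), so the centroid depth is h_c = 1.00333 m.
A = ½ × 1.69 × 3.01 = 2.54345 m².
Resultant F = γ·h_c·A = 7.74009 × 1.00333 × 2.54345 = 19.7521 kN.
I_c = b·h³/36 = 1.69 × 3.01³/36 = 1.28022 m⁴.
Centre of pressure: y_p = y_c + I_c/(y_c·A) = 1.00333 + 1.28022/(1.00333 × 2.54345) = 1.00333 + 0.501669 = 1.505 m along the plane.
The resultant acts 1.00333 + 0.501669 = 1.505 m (along the plate) below the hinge at the top edge, so the moment about the hinge is M = F × 1.505 = 19.7521 × 1.505 = 29.7269 kN·m.
A normal force at the bottom, 3.01 m from the hinge, must supply this moment: P = 29.7269/3.01 = 9.87605 kN.

P ≈ 9.876 kN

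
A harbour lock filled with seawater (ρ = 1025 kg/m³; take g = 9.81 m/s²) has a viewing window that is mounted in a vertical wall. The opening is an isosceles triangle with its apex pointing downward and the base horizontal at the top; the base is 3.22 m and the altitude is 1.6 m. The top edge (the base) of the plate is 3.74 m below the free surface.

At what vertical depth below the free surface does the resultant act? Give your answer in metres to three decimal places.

h_p = 4.307 m

γ = ρg = 1025 × 9.81 / 1000 = 10.05525 kN/m³.
With the apex down, the centroid sits h/3 = 1.6/3 = 0.533333 m below the base (the top edge), so the centroid depth is h_c = 3.74 + 0.533333 = 4.27333 m.
A = ½ × 3.22 × 1.6 = 2.576 m².
Resultant F = γ·h_c·A = 10.05525 × 4.27333 × 2.576 = 110.689 kN.
I_c = b·h³/36 = 3.22 × 1.6³/36 = 0.366364 m⁴.
Centre of pressure: y_p = y_c + I_c/(y_c·A) = 4.27333 + 0.366364/(4.27333 × 2.576) = 4.27333 + 0.0332813 = 4.30661 m along the plane.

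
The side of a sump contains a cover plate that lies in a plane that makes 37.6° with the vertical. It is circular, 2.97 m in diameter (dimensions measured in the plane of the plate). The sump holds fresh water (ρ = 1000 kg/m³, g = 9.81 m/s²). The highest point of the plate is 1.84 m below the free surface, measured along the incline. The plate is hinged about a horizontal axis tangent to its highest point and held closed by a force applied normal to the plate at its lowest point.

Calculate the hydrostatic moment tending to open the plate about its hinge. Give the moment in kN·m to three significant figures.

γ = ρg = 1000 × 9.81 = 9810 N/m³ = 9.81 kN/m³.
The plate makes 37.6° with the vertical, i.e. θ = 90° − 37.6° = 52.4° to the horizontal. Measuring y along the incline from the free-surface line, vertical depth h = y·sinθ with sinθ = 0.792290.
The centroid is at the centre, 1.485 m below the top of the plate, so y_c = 1.84 + 1.485 = 3.325 m and h_c = 3.325 × 0.792290 = 2.63436 m.
A = π(1.485)² = 6.92792 m².
Resultant F = γ·h_c·A = 9.81 × 2.63436 × 6.92792 = 179.039 kN.
I_c = πr⁴/4 = π × 1.485⁴/4 = 3.8194 m⁴.
Centre of pressure: y_p = y_c + I_c/(y_c·A) = 3.325 + 3.8194/(3.325 × 6.92792) = 3.325 + 0.165806 = 3.49081 m along the plane.
The resultant acts 1.485 + 0.165806 = 1.65081 m (along the plate) below the hinge at the top edge, so the moment about the hinge is M = F × 1.65081 = 179.039 × 1.65081 = 295.559 kN·m.

M ≈ 296 kN·m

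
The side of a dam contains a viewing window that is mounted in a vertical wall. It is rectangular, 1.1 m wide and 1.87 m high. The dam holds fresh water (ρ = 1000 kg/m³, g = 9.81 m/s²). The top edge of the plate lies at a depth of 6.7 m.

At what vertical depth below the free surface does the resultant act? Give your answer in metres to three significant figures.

γ = ρg = 1000 × 9.81 = 9810 N/m³ = 9.81 kN/m³.
The centroid lies 1.87/2 = 0.935 m below the top edge, so the centroid depth is h_c = 6.7 + 0.935 = 7.635 m.
A = 1.1 × 1.87 = 2.057 m².
Resultant F = γ·h_c·A = 9.81 × 7.635 × 2.057 = 154.068 kN.
I_c = b·h³/12 = 1.1 × 1.87³/12 = 0.599427 m⁴.
Centre of pressure: y_p = y_c + I_c/(y_c·A) = 7.635 + 0.599427/(7.635 × 2.057) = 7.635 + 0.0381674 = 7.67317 m along the plane.

h_p = 7.67 m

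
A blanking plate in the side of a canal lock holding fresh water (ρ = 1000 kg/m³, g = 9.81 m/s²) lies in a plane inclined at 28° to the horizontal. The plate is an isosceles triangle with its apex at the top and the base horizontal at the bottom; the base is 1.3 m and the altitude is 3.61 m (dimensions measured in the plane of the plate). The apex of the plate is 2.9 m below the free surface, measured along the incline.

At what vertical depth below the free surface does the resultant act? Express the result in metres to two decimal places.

h_p = 2.56 m

γ = ρg = 1000 × 9.81 = 9810 N/m³ = 9.81 kN/m³.
Let θ = 28° be the plate's angle to the horizontal; measure y along the incline from where the plane meets the free surface. Vertical depth h = y·sinθ with sinθ = 0.469472.
With the apex up, the centroid sits 2h/3 = 2 × 3.61/3 = 2.40667 m below the apex, so y_c = 2.9 + 2.40667 = 5.30667 m and h_c = 5.30667 × 0.469472 = 2.49133 m.
A = ½ × 1.3 × 3.61 = 2.3465 m².
Resultant F = γ·h_c·A = 9.81 × 2.49133 × 2.3465 = 57.3483 kN.
I_c = b·h³/36 = 1.3 × 3.61³/36 = 1.69888 m⁴.
Centre of pressure: y_p = y_c + I_c/(y_c·A) = 5.30667 + 1.69888/(5.30667 × 2.3465) = 5.30667 + 0.136433 = 5.4431 m along the plane.
Vertically, h_p = y_p·sinθ = 5.4431 × 0.469472 = 2.55538 m.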